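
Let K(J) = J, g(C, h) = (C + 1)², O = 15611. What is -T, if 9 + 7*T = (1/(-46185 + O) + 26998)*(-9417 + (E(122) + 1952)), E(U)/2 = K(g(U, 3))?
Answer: -18814181869677/214018 ≈ -8.7909e+7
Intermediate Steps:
g(C, h) = (1 + C)²
E(U) = 2*(1 + U)²
T = 18814181869677/214018 (T = -9/7 + ((1/(-46185 + 15611) + 26998)*(-9417 + (2*(1 + 122)² + 1952)))/7 = -9/7 + ((1/(-30574) + 26998)*(-9417 + (2*123² + 1952)))/7 = -9/7 + ((-1/30574 + 26998)*(-9417 + (2*15129 + 1952)))/7 = -9/7 + (825436851*(-9417 + (30258 + 1952))/30574)/7 = -9/7 + (825436851*(-9417 + 32210)/30574)/7 = -9/7 + ((825436851/30574)*22793)/7 = -9/7 + (⅐)*(18814182144843/30574) = -9/7 + 18814182144843/214018 = 18814181869677/214018 ≈ 8.7909e+7)
-T = -1*18814181869677/214018 = -18814181869677/214018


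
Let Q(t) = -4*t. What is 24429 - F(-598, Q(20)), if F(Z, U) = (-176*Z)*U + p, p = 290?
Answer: 8443979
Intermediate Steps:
F(Z, U) = 290 - 176*U*Z (F(Z, U) = (-176*Z)*U + 290 = -176*U*Z + 290 = 290 - 176*U*Z)
24429 - F(-598, Q(20)) = 24429 - (290 - 176*(-4*20)*(-598)) = 24429 - (290 - 176*(-80)*(-598)) = 24429 - (290 - 8419840) = 24429 - 1*(-8419550) = 24429 + 8419550 = 8443979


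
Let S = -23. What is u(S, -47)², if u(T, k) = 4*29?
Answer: 13456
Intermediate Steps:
u(T, k) = 116
u(S, -47)² = 116² = 13456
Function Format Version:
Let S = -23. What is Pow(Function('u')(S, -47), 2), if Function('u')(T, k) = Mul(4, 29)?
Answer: 13456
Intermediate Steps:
Function('u')(T, k) = 116
Pow(Function('u')(S, -47), 2) = Pow(116, 2) = 13456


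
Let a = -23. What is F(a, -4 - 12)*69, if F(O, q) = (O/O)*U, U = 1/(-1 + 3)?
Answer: 69/2 ≈ 34.500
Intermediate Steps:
U = ½ (U = 1/2 = ½ ≈ 0.50000)
F(O, q) = ½ (F(O, q) = (O/O)*(½) = 1*(½) = ½)
F(a, -4 - 12)*69 = (½)*69 = 69/2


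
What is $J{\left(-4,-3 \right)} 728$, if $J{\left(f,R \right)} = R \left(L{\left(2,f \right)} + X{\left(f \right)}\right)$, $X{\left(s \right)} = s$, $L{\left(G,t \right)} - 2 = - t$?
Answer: $-4368$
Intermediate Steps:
$L{\left(G,t \right)} = 2 - t$
$J{\left(f,R \right)} = 2 R$ ($J{\left(f,R \right)} = R \left(\left(2 - f\right) + f\right) = R 2 = 2 R$)
$J{\left(-4,-3 \right)} 728 = 2 \left(-3\right) 728 = \left(-6\right) 728 = -4368$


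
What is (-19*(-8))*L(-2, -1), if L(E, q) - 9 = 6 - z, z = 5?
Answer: 1520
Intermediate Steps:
L(E, q) = 10 (L(E, q) = 9 + (6 - 1*5) = 9 + (6 - 5) = 9 + 1 = 10)
(-19*(-8))*L(-2, -1) = -19*(-8)*10 = 152*10 = 1520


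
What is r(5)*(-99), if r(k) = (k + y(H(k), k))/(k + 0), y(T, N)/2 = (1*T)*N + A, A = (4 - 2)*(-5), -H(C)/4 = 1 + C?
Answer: 5049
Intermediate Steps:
H(C) = -4 - 4*C (H(C) = -4*(1 + C) = -4 - 4*C)
A = -10 (A = 2*(-5) = -10)
y(T, N) = -20 + 2*N*T (y(T, N) = 2*((1*T)*N - 10) = 2*(T*N - 10) = 2*(N*T - 10) = 2*(-10 + N*T) = -20 + 2*N*T)
r(k) = (-20 + k + 2*k*(-4 - 4*k))/k (r(k) = (k + (-20 + 2*k*(-4 - 4*k)))/(k + 0) = (-20 + k + 2*k*(-4 - 4*k))/k)
r(5)*(-99) = (-7 - 20/5 - 8*5)*(-99) = (-7 - 20*⅕ - 40)*(-99) = (-7 - 4 - 40)*(-99) = -51*(-99) = 5049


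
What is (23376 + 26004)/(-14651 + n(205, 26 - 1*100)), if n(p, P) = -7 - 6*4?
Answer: -8230/2447 ≈ -3.3633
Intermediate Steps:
n(p, P) = -31 (n(p, P) = -7 - 24 = -31)
(23376 + 26004)/(-14651 + n(205, 26 - 1*100)) = (23376 + 26004)/(-14651 - 31) = 49380/(-14682) = 49380*(-1/14682) = -8230/2447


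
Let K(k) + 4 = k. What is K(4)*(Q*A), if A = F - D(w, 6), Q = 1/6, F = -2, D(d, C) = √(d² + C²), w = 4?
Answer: 0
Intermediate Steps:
K(k) = -4 + k
D(d, C) = √(C² + d²)
Q = ⅙ ≈ 0.16667
A = -2 - 2*√13 (A = -2 - √(6² + 4²) = -2 - √(36 + 16) = -2 - √52 = -2 - 2*√13 ≈ -9.2111)
K(4)*(Q*A) = (-4 + 4)*((-2 - 2*√13)/6) = 0*(-⅓ - √13/3) = 0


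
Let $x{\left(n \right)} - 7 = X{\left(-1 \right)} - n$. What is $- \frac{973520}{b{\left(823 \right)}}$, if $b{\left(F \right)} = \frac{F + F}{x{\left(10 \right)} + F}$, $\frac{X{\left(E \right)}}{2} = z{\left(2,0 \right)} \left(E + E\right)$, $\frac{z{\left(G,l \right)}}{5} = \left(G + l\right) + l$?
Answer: $- \frac{379672800}{823} \approx -4.6133 \cdot 10^{5}$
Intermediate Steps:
$z{\left(G,l \right)} = 5 G + 10 l$ ($z{\left(G,l \right)} = 5 \left(\left(G + l\right) + l\right) = 5 \left(G + 2 l\right) = 5 G + 10 l$)
$X{\left(E \right)} = 40 E$ ($X{\left(E \right)} = 2 \left(5 \cdot 2 + 10 \cdot 0\right) \left(E + E\right) = 2 \left(10 + 0\right) 2 E = 2 \cdot 10 \cdot 2 E = 2 \cdot 20 E = 40 E$)
$x{\left(n \right)} = -33 - n$ ($x{\left(n \right)} = 7 - \left(40 + n\right) = -33 - n$)
$b{\left(F \right)} = \frac{2 F}{-43 + F}$ ($b{\left(F \right)} = \frac{F + F}{\left(-33 - 10\right) + F} = \frac{2 F}{\left(-33 - 10\right) + F} = \frac{2 F}{-43 + F}$)
$- \frac{973520}{b{\left(823 \right)}} = - \frac{973520}{2 \cdot 823 \frac{1}{-43 + 823}} = - \frac{973520}{2 \cdot 823 \cdot \frac{1}{780}} = - \frac{973520}{\frac{823}{390}} = \left(-973520\right) \frac{390}{823} = - \frac{379672800}{823}$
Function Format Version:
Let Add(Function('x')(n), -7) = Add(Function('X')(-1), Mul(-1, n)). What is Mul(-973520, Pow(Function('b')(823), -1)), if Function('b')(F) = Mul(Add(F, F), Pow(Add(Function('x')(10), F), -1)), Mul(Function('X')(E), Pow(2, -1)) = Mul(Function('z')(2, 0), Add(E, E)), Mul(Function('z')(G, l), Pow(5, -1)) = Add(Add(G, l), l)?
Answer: Rational(-379672800, 823) ≈ -4.6133e+5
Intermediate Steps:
Function('z')(G, l) = Add(Mul(5, G), Mul(10, l)) (Function('z')(G, l) = Mul(5, Add(Add(G, l), l)) = Mul(5, Add(G, Mul(2, l))) = Add(Mul(5, G), Mul(10, l)))
Function('X')(E) = Mul(40, E) (Function('X')(E) = Mul(2, Mul(Add(Mul(5, 2), Mul(10, 0)), Add(E, E))) = Mul(2, Mul(Add(10, 0), Mul(2, E))) = Mul(2, Mul(10, Mul(2, E))) = Mul(2, Mul(20, E)) = Mul(40, E))
Function('x')(n) = Add(-33, Mul(-1, n)) (Function('x')(n) = Add(7, Add(Mul(40, -1), Mul(-1, n))) = Add(7, Add(-40, Mul(-1, n))) = Add(-33, Mul(-1, n)))
Function('b')(F) = Mul(2, F, Pow(Add(-43, F), -1)) (Function('b')(F) = Mul(Add(F, F), Pow(Add(Add(-33, Mul(-1, 10)), F), -1)) = Mul(Mul(2, F), Pow(Add(Add(-33, -10), F), -1)) = Mul(Mul(2, F), Pow(Add(-43, F), -1)) = Mul(2, F, Pow(Add(-43, F), -1)))
Mul(-973520, Pow(Function('b')(823), -1)) = Mul(-973520, Pow(Mul(2, 823, Pow(Add(-43, 823), -1)), -1)) = Mul(-973520, Pow(Mul(2, 823, Pow(780, -1)), -1)) = Mul(-973520, Pow(Mul(2, 823, Rational(1, 780)), -1)) = Mul(-973520, Pow(Rational(823, 390), -1)) = Mul(-973520, Rational(390, 823)) = Rational(-379672800, 823)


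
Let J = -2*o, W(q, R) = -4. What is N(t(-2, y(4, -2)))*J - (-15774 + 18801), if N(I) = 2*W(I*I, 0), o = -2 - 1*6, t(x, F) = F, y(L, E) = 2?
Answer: -3155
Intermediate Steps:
o = -8 (o = -2 - 6 = -8)
J = 16 (J = -2*(-8) = 16)
N(I) = -8 (N(I) = 2*(-4) = -8)
N(t(-2, y(4, -2)))*J - (-15774 + 18801) = -8*16 - (-15774 + 18801) = -128 - 1*3027 = -128 - 3027 = -3155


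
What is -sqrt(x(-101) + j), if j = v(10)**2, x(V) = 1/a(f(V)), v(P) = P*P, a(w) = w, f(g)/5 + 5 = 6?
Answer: -sqrt(250005)/5 ≈ -100.00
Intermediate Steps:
f(g) = 5 (f(g) = -25 + 5*6 = -25 + 30 = 5)
v(P) = P**2
x(V) = 1/5
j = 10000 (j = (10**2)**2 = 100**2 = 10000)
-sqrt(x(-101) + j) = -sqrt(1/5 + 10000) = -sqrt(50001/5) = -sqrt(250005)/5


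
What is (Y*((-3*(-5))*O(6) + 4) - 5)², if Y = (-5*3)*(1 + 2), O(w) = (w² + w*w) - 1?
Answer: 2314572100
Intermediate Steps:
O(w) = -1 + 2*w² (O(w) = (w² + w²) - 1 = 2*w² - 1 = -1 + 2*w²)
Y = -45 (Y = -15*3 = -45)
(Y*((-3*(-5))*O(6) + 4) - 5)² = (-45*((-3*(-5))*(-1 + 2*6²) + 4) - 5)² = (-45*(15*(-1 + 2*36) + 4) - 5)² = (-45*(15*(-1 + 72) + 4) - 5)² = (-45*(15*71 + 4) - 5)² = (-45*(1065 + 4) - 5)² = (-45*1069 - 5)² = (-48105 - 5)² = (-48110)² = 2314572100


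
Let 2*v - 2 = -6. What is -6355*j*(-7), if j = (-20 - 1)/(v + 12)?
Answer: -186837/2 ≈ -93419.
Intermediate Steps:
v = -2 (v = 1 + (1/2)*(-6) = 1 - 3 = -2)
j = -21/10 (j = (-20 - 1)/(-2 + 12) = -21/10 ≈ -2.1000)
-6355*j*(-7) = -(-26691)*(-7)/2 = -6355*147/10 = -186837/2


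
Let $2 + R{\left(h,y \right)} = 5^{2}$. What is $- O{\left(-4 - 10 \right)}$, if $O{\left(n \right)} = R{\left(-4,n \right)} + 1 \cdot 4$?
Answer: $-27$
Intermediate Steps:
$R{\left(h,y \right)} = 23$ ($R{\left(h,y \right)} = -2 + 5^{2} = -2 + 25 = 23$)
$O{\left(n \right)} = 27$ ($O{\left(n \right)} = 23 + 1 \cdot 4 = 23 + 4 = 27$)
$- O{\left(-4 - 10 \right)} = \left(-1\right) 27 = -27$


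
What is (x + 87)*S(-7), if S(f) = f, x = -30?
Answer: -399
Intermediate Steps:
(x + 87)*S(-7) = (-30 + 87)*(-7) = 57*(-7) = -399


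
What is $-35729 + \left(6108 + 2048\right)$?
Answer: $-27573$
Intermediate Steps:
$-35729 + \left(6108 + 2048\right) = -35729 + 8156 = -27573$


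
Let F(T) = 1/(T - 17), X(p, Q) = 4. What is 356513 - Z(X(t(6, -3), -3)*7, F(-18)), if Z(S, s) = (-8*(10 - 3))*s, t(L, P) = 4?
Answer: 1782557/5 ≈ 3.5651e+5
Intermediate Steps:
F(T) = 1/(-17 + T)
Z(S, s) = -56*s (Z(S, s) = (-8*7)*s = -56*s)
356513 - Z(X(t(6, -3), -3)*7, F(-18)) = 356513 - (-56)/(-17 - 18) = 356513 - (-56)/(-35) = 356513 - (-56)*(-1)/35 = 356513 - 1*8/5 = 356513 - 8/5 = 1782557/5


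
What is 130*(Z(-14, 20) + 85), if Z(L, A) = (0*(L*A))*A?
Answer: 11050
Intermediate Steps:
Z(L, A) = 0 (Z(L, A) = (0*(A*L))*A = 0*A = 0)
130*(Z(-14, 20) + 85) = 130*(0 + 85) = 130*85 = 11050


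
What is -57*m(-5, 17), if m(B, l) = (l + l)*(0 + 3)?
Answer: -5814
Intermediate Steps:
m(B, l) = 6*l (m(B, l) = (2*l)*3 = 6*l)
-57*m(-5, 17) = -342*17 = -57*102 = -5814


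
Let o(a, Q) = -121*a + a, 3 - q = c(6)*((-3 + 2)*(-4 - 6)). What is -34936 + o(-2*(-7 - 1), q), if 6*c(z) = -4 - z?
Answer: -36856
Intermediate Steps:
c(z) = -⅔ - z/6 (c(z) = (-4 - z)/6 = -⅔ - z/6)
q = 59/3 (q = 3 - (-⅔ - ⅙*6)*(-3 + 2)*(-4 - 6) = 3 - (-⅔ - 1)*(-1*(-10)) = 3 - (-5)*10/3 = 3 - 1*(-50/3) = 3 + 50/3 = 59/3 ≈ 19.667)
o(a, Q) = -120*a
-34936 + o(-2*(-7 - 1), q) = -34936 - (-240)*(-7 - 1) = -34936 - (-240)*(-8) = -34936 - 120*16 = -34936 - 1920 = -36856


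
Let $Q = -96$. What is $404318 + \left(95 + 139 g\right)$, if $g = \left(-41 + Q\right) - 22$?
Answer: $382312$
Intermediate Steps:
$g = -159$ ($g = \left(-41 - 96\right) - 22 = -137 - 22 = -159$)
$404318 + \left(95 + 139 g\right) = 404318 + \left(95 + 139 \left(-159\right)\right) = 404318 + \left(95 - 22101\right) = 404318 - 22006 = 382312$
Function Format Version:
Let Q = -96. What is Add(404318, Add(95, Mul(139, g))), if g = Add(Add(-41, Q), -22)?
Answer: 382312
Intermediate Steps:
g = -159 (g = Add(Add(-41, -96), -22) = Add(-137, -22) = -159)
Add(404318, Add(95, Mul(139, g))) = Add(404318, Add(95, Mul(139, -159))) = Add(404318, Add(95, -22101)) = Add(404318, -22006) = 382312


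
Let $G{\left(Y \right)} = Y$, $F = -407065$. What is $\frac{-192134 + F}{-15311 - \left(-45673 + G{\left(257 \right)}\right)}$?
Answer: $- \frac{199733}{10035} \approx -19.904$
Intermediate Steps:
$\frac{-192134 + F}{-15311 - \left(-45673 + G{\left(257 \right)}\right)} = \frac{-192134 - 407065}{-15311 + \left(45673 - 257\right)} = - \frac{599199}{-15311 + \left(45673 - 257\right)} = - \frac{599199}{-15311 + 45416} = - \frac{599199}{30105} = \left(-599199\right) \frac{1}{30105} = - \frac{199733}{10035}$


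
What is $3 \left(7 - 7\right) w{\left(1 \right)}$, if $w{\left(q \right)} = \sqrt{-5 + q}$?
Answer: $0$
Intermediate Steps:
$3 \left(7 - 7\right) w{\left(1 \right)} = 3 \left(7 - 7\right) \sqrt{-5 + 1} = 3 \cdot 0 \sqrt{-4} = 0 \cdot 2 i = 0$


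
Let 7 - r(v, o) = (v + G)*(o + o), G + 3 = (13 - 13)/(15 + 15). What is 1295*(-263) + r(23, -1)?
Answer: -340538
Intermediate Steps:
G = -3 (G = -3 + (13 - 13)/(15 + 15) = -3 + 0/30 = -3 + 0*(1/30) = -3 + 0 = -3)
r(v, o) = 7 - 2*o*(-3 + v) (r(v, o) = 7 - (v - 3)*(o + o) = 7 - (-3 + v)*2*o = 7 - 2*o*(-3 + v))
1295*(-263) + r(23, -1) = 1295*(-263) + (7 + 6*(-1) - 2*(-1)*23) = -340585 + (7 - 6 + 46) = -340585 + 47 = -340538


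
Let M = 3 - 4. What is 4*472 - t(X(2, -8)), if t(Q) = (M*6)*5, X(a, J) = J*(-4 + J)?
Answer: 1918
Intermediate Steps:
M = -1
t(Q) = -30 (t(Q) = -1*6*5 = -6*5 = -30)
4*472 - t(X(2, -8)) = 4*472 - 1*(-30) = 1888 + 30 = 1918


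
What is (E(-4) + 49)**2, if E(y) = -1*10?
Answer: 1521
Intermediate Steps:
E(y) = -10
(E(-4) + 49)**2 = (-10 + 49)**2 = 39**2 = 1521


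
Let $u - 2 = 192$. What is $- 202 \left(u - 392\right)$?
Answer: $39996$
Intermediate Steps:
$u = 194$ ($u = 2 + 192 = 194$)
$- 202 \left(u - 392\right) = - 202 \left(194 - 392\right) = \left(-202\right) \left(-198\right) = 39996$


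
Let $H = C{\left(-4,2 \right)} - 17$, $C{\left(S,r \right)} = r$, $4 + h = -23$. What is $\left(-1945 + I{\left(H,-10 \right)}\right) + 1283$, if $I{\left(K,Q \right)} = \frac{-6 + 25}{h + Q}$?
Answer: $- \frac{24513}{37} \approx -662.51$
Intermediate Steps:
$h = -27$ ($h = -4 - 23 = -27$)
$H = -15$ ($H = 2 - 17 = -15$)
$I{\left(K,Q \right)} = \frac{19}{-27 + Q}$ ($I{\left(K,Q \right)} = \frac{-6 + 25}{-27 + Q} = \frac{19}{-27 + Q}$)
$\left(-1945 + I{\left(H,-10 \right)}\right) + 1283 = \left(-1945 + \frac{19}{-27 - 10}\right) + 1283 = \left(-1945 + \frac{19}{-37}\right) + 1283 = \left(-1945 + 19 \left(- \frac{1}{37}\right)\right) + 1283 = \left(-1945 - \frac{19}{37}\right) + 1283 = - \frac{71984}{37} + 1283 = - \frac{24513}{37}$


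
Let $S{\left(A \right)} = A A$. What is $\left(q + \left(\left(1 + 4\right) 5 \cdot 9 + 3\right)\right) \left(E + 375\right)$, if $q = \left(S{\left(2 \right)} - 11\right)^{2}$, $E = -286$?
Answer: $24653$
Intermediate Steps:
$S{\left(A \right)} = A^{2}$
$q = 49$ ($q = \left(2^{2} - 11\right)^{2} = \left(4 - 11\right)^{2} = \left(-7\right)^{2} = 49$)
$\left(q + \left(\left(1 + 4\right) 5 \cdot 9 + 3\right)\right) \left(E + 375\right) = \left(49 + \left(\left(1 + 4\right) 5 \cdot 9 + 3\right)\right) \left(-286 + 375\right) = \left(49 + \left(5 \cdot 5 \cdot 9 + 3\right)\right) 89 = \left(49 + \left(25 \cdot 9 + 3\right)\right) 89 = \left(49 + \left(225 + 3\right)\right) 89 = \left(49 + 228\right) 89 = 277 \cdot 89 = 24653$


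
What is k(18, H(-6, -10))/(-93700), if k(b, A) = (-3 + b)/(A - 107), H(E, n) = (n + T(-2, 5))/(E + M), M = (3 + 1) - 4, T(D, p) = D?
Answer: 1/655900 ≈ 1.5246e-6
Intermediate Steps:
M = 0 (M = 4 - 4 = 0)
H(E, n) = (-2 + n)/E (H(E, n) = (n - 2)/(E + 0) = (-2 + n)/E)
k(b, A) = (-3 + b)/(-107 + A)
k(18, H(-6, -10))/(-93700) = ((-3 + 18)/(-107 + (-2 - 10)/(-6)))/(-93700) = (15/(-107 - ⅙*(-12)))*(-1/93700) = (15/(-107 + 2))*(-1/93700) = (15/(-105))*(-1/93700) = -1/105*15*(-1/93700) = -⅐*(-1/93700) = 1/655900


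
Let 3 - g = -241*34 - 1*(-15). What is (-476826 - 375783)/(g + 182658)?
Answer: -852609/190840 ≈ -4.4677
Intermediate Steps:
g = 8182 (g = 3 - (-241*34 - 1*(-15)) = 3 - (-8194 + 15) = 3 - 1*(-8179) = 3 + 8179 = 8182)
(-476826 - 375783)/(g + 182658) = (-476826 - 375783)/(8182 + 182658) = -852609/190840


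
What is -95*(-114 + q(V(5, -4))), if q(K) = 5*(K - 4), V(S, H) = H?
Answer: 14630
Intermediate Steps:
q(K) = -20 + 5*K (q(K) = 5*(-4 + K) = -20 + 5*K)
-95*(-114 + q(V(5, -4))) = -95*(-114 + (-20 + 5*(-4))) = -95*(-114 + (-20 - 20)) = -95*(-114 - 40) = -95*(-154) = 14630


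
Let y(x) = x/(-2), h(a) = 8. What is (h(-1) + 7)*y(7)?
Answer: -105/2 ≈ -52.500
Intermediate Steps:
y(x) = -x/2 (y(x) = x*(-1/2) = -x/2)
(h(-1) + 7)*y(7) = (8 + 7)*(-1/2*7) = 15*(-7/2) = -105/2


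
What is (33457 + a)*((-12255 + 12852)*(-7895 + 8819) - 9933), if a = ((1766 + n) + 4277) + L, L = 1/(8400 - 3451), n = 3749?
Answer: 2366204483610/101 ≈ 2.3428e+10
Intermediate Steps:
L = 1/4949 ≈ 0.00020206
a = 48460609/4949 (a = ((1766 + 3749) + 4277) + 1/4949 = (5515 + 4277) + 1/4949 = 9792 + 1/4949 = 48460609/4949 ≈ 9792.0)
(33457 + a)*((-12255 + 12852)*(-7895 + 8819) - 9933) = (33457 + 48460609/4949)*((-12255 + 12852)*(-7895 + 8819) - 9933) = 214039302*(597*924 - 9933)/4949 = 214039302*(551628 - 9933)/4949 = (214039302/4949)*541695 = 2366204483610/101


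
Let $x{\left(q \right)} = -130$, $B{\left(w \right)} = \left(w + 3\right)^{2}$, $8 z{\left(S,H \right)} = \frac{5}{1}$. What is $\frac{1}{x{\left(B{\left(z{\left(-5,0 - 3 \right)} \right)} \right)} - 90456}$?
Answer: $- \frac{1}{90586} \approx -1.1039 \cdot 10^{-5}$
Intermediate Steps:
$z{\left(S,H \right)} = \frac{5}{8}$ ($z{\left(S,H \right)} = \frac{5 \cdot 1^{-1}}{8} = \frac{5 \cdot 1}{8} = \frac{1}{8} \cdot 5 = \frac{5}{8}$)
$B{\left(w \right)} = \left(3 + w\right)^{2}$
$\frac{1}{x{\left(B{\left(z{\left(-5,0 - 3 \right)} \right)} \right)} - 90456} = \frac{1}{-130 - 90456} = \frac{1}{-90586} = - \frac{1}{90586}$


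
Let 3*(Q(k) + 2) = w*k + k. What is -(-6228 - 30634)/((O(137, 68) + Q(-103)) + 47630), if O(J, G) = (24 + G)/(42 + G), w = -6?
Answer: 6082230/7887083 ≈ 0.77116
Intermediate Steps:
O(J, G) = (24 + G)/(42 + G)
Q(k) = -2 - 5*k/3 (Q(k) = -2 + (-6*k + k)/3 = -2 + (-5*k)/3 = -2 - 5*k/3)
-(-6228 - 30634)/((O(137, 68) + Q(-103)) + 47630) = -(-6228 - 30634)/(((24 + 68)/(42 + 68) + (-2 - 5/3*(-103))) + 47630) = -(-36862)/((92/110 + (-2 + 515/3)) + 47630) = -(-36862)/(((1/110)*92 + 509/3) + 47630) = -(-36862)/((46/55 + 509/3) + 47630) = -(-36862)/(28133/165 + 47630) = -(-36862)/7887083/165 = -(-36862)*165/7887083 = -1*(-6082230/7887083) = 6082230/7887083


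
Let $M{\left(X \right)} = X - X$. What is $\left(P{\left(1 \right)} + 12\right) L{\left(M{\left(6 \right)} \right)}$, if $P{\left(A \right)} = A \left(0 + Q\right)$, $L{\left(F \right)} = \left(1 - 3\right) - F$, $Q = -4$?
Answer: $-16$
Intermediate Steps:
$M{\left(X \right)} = 0$
$L{\left(F \right)} = -2 - F$ ($L{\left(F \right)} = \left(1 - 3\right) - F = -2 - F$)
$P{\left(A \right)} = - 4 A$ ($P{\left(A \right)} = A \left(0 - 4\right) = A \left(-4\right) = - 4 A$)
$\left(P{\left(1 \right)} + 12\right) L{\left(M{\left(6 \right)} \right)} = \left(\left(-4\right) 1 + 12\right) \left(-2 - 0\right) = \left(-4 + 12\right) \left(-2 + 0\right) = 8 \left(-2\right) = -16$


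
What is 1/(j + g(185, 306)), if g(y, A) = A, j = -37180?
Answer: -1/36874 ≈ -2.7119e-5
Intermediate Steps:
1/(j + g(185, 306)) = 1/(-37180 + 306) = 1/(-36874) = -1/36874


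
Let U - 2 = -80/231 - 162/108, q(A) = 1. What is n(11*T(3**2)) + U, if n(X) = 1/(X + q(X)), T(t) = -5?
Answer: 281/2079 ≈ 0.13516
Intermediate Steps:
n(X) = 1/(1 + X) (n(X) = 1/(X + 1) = 1/(1 + X))
U = 71/462 (U = 2 + (-80/231 - 162/108) = 2 + (-80*1/231 - 162*1/108) = 2 + (-80/231 - 3/2) = 2 - 853/462 = 71/462 ≈ 0.15368)
n(11*T(3**2)) + U = 1/(1 + 11*(-5)) + 71/462 = 1/(1 - 55) + 71/462 = 1/(-54) + 71/462 = -1/54 + 71/462 = 281/2079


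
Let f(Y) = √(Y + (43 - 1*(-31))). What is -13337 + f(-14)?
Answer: -13337 + 2*√15 ≈ -13329.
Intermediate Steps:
f(Y) = √(74 + Y) (f(Y) = √(Y + (43 + 31)) = √(Y + 74) = √(74 + Y))
-13337 + f(-14) = -13337 + √(74 - 14) = -13337 + √60 = -13337 + 2*√15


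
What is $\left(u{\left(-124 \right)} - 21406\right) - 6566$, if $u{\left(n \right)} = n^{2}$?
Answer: $-12596$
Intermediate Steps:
$\left(u{\left(-124 \right)} - 21406\right) - 6566 = \left(\left(-124\right)^{2} - 21406\right) - 6566 = \left(15376 - 21406\right) - 6566 = -6030 - 6566 = -12596$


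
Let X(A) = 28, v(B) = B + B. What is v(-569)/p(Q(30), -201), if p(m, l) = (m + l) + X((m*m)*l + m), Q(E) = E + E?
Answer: 1138/113 ≈ 10.071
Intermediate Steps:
v(B) = 2*B
Q(E) = 2*E
p(m, l) = 28 + l + m (p(m, l) = (m + l) + 28 = (l + m) + 28 = 28 + l + m)
v(-569)/p(Q(30), -201) = (2*(-569))/(28 - 201 + 2*30) = -1138/(28 - 201 + 60) = -1138/(-113) = -1138*(-1/113) = 1138/113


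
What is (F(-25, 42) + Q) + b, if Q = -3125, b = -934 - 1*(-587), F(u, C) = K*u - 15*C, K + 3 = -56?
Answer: -2627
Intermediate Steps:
K = -59 (K = -3 - 56 = -59)
F(u, C) = -59*u - 15*C
b = -347 (b = -934 + 587 = -347)
(F(-25, 42) + Q) + b = ((-59*(-25) - 15*42) - 3125) - 347 = ((1475 - 630) - 3125) - 347 = (845 - 3125) - 347 = -2280 - 347 = -2627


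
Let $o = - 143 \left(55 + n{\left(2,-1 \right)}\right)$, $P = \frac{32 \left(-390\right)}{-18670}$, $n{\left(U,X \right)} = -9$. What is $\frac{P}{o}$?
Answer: $- \frac{48}{472351} \approx -0.00010162$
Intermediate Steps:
$P = \frac{1248}{1867}$ ($P = \left(-12480\right) \left(- \frac{1}{18670}\right) = \frac{1248}{1867} \approx 0.66845$)
$o = -6578$ ($o = - 143 \left(55 - 9\right) = \left(-143\right) 46 = -6578$)
$\frac{P}{o} = \frac{1248}{1867 \left(-6578\right)} = \frac{1248}{1867} \left(- \frac{1}{6578}\right) = - \frac{48}{472351}$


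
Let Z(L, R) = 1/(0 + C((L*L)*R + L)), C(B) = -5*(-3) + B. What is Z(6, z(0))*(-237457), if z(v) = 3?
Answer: -237457/129 ≈ -1840.8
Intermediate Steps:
C(B) = 15 + B
Z(L, R) = 1/(15 + L + R*L²) (Z(L, R) = 1/(0 + (15 + ((L*L)*R + L))) = 1/(0 + (15 + (L²*R + L))) = 1/(0 + (15 + (R*L² + L))) = 1/(0 + (15 + (L + R*L²))) = 1/(0 + (15 + L + R*L²)) = 1/(15 + L + R*L²))
Z(6, z(0))*(-237457) = -237457/(15 + 6*(1 + 6*3)) = -237457/(15 + 6*(1 + 18)) = -237457/(15 + 6*19) = -237457/(15 + 114) = -237457/129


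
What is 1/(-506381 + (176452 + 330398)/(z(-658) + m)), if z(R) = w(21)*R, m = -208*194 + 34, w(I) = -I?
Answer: -530/268392067 ≈ -1.9747e-6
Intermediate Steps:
m = -40318 (m = -40352 + 34 = -40318)
z(R) = -21*R (z(R) = (-1*21)*R = -21*R)
1/(-506381 + (176452 + 330398)/(z(-658) + m)) = 1/(-506381 + (176452 + 330398)/(-21*(-658) - 40318)) = 1/(-506381 + 506850/(13818 - 40318)) = 1/(-506381 + 506850/(-26500)) = 1/(-506381 + 506850*(-1/26500)) = 1/(-506381 - 10137/530) = 1/(-268392067/530) = -530/268392067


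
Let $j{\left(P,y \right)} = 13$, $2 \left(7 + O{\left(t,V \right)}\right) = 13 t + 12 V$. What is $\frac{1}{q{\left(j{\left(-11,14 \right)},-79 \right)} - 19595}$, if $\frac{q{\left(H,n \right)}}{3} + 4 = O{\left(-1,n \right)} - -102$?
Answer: $- \frac{2}{41527} \approx -4.8161 \cdot 10^{-5}$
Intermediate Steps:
$O{\left(t,V \right)} = -7 + 6 V + \frac{13 t}{2}$ ($O{\left(t,V \right)} = -7 + \frac{13 t + 12 V}{2} = -7 + \frac{12 V + 13 t}{2} = -7 + \left(6 V + \frac{13 t}{2}\right) = -7 + 6 V + \frac{13 t}{2}$)
$q{\left(H,n \right)} = \frac{507}{2} + 18 n$ ($q{\left(H,n \right)} = -12 + 3 \left(\left(-7 + 6 n + \frac{13}{2} \left(-1\right)\right) - -102\right) = -12 + 3 \left(\left(-7 + 6 n - \frac{13}{2}\right) + 102\right) = -12 + 3 \left(\left(- \frac{27}{2} + 6 n\right) + 102\right) = -12 + 3 \left(\frac{177}{2} + 6 n\right) = -12 + \left(\frac{531}{2} + 18 n\right) = \frac{507}{2} + 18 n$)
$\frac{1}{q{\left(j{\left(-11,14 \right)},-79 \right)} - 19595} = \frac{1}{\left(\frac{507}{2} + 18 \left(-79\right)\right) - 19595} = \frac{1}{\left(\frac{507}{2} - 1422\right) - 19595} = \frac{1}{- \frac{2337}{2} - 19595} = \frac{1}{- \frac{41527}{2}} = - \frac{2}{41527}$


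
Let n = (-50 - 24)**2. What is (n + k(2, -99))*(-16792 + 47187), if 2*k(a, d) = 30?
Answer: 166898945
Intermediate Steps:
k(a, d) = 15 (k(a, d) = (1/2)*30 = 15)
n = 5476 (n = (-74)**2 = 5476)
(n + k(2, -99))*(-16792 + 47187) = (5476 + 15)*(-16792 + 47187) = 5491*30395 = 166898945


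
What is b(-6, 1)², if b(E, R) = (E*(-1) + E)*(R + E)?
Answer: 0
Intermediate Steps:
b(E, R) = 0 (b(E, R) = (-E + E)*(E + R) = 0*(E + R) = 0)
b(-6, 1)² = 0² = 0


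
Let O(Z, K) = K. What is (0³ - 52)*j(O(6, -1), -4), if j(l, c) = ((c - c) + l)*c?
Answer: -208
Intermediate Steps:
j(l, c) = c*l (j(l, c) = (0 + l)*c = l*c = c*l)
(0³ - 52)*j(O(6, -1), -4) = (0³ - 52)*(-4*(-1)) = (0 - 52)*4 = -52*4 = -208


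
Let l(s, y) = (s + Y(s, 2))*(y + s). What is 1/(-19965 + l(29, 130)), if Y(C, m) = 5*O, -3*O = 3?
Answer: -1/16149 ≈ -6.1923e-5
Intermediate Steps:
O = -1 (O = -⅓*3 = -1)
Y(C, m) = -5 (Y(C, m) = 5*(-1) = -5)
l(s, y) = (-5 + s)*(s + y) (l(s, y) = (s - 5)*(y + s) = (-5 + s)*(s + y))
1/(-19965 + l(29, 130)) = 1/(-19965 + (29² - 5*29 - 5*130 + 29*130)) = 1/(-19965 + (841 - 145 - 650 + 3770)) = 1/(-19965 + 3816) = 1/(-16149) = -1/16149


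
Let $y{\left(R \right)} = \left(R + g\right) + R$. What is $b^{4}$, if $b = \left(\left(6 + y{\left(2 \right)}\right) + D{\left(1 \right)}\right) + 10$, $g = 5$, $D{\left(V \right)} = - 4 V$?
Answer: $194481$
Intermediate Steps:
$y{\left(R \right)} = 5 + 2 R$ ($y{\left(R \right)} = \left(R + 5\right) + R = \left(5 + R\right) + R = 5 + 2 R$)
$b = 21$ ($b = \left(\left(6 + \left(5 + 2 \cdot 2\right)\right) - 4\right) + 10 = \left(\left(6 + \left(5 + 4\right)\right) - 4\right) + 10 = \left(\left(6 + 9\right) - 4\right) + 10 = \left(15 - 4\right) + 10 = 11 + 10 = 21$)
$b^{4} = 21^{4} = 194481$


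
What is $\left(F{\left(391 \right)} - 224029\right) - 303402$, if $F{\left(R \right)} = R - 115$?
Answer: $-527155$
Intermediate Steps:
$F{\left(R \right)} = -115 + R$ ($F{\left(R \right)} = R - 115 = -115 + R$)
$\left(F{\left(391 \right)} - 224029\right) - 303402 = \left(\left(-115 + 391\right) - 224029\right) - 303402 = \left(276 - 224029\right) - 303402 = -223753 - 303402 = -527155$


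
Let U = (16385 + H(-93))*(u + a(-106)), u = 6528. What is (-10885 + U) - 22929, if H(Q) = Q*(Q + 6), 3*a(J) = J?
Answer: 476642086/3 ≈ 1.5888e+8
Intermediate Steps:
a(J) = J/3
H(Q) = Q*(6 + Q)
U = 476743528/3 (U = (16385 - 93*(6 - 93))*(6528 + (1/3)*(-106)) = (16385 - 93*(-87))*(6528 - 106/3) = (16385 + 8091)*(19478/3) = 24476*(19478/3) = 476743528/3 ≈ 1.5891e+8)
(-10885 + U) - 22929 = (-10885 + 476743528/3) - 22929 = 476710873/3 - 22929 = 476642086/3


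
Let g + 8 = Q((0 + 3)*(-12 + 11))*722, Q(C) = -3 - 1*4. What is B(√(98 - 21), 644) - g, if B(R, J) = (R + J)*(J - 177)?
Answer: 305810 + 467*√77 ≈ 3.0991e+5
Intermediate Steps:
Q(C) = -7 (Q(C) = -3 - 4 = -7)
g = -5062 (g = -8 - 7*722 = -8 - 5054 = -5062)
B(R, J) = (-177 + J)*(J + R) (B(R, J) = (J + R)*(-177 + J) = (-177 + J)*(J + R))
B(√(98 - 21), 644) - g = (644² - 177*644 - 177*√(98 - 21) + 644*√(98 - 21)) - 1*(-5062) = (414736 - 113988 - 177*√77 + 644*√77) + 5062 = (300748 + 467*√77) + 5062 = 305810 + 467*√77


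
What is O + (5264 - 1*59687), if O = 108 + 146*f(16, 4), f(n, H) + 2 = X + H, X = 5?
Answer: -53293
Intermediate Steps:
f(n, H) = 3 + H (f(n, H) = -2 + (5 + H) = 3 + H)
O = 1130 (O = 108 + 146*(3 + 4) = 108 + 146*7 = 108 + 1022 = 1130)
O + (5264 - 1*59687) = 1130 + (5264 - 1*59687) = 1130 + (5264 - 59687) = 1130 - 54423 = -53293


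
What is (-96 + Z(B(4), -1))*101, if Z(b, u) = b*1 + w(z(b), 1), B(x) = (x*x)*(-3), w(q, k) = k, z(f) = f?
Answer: -14443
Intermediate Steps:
B(x) = -3*x² (B(x) = x²*(-3) = -3*x²)
Z(b, u) = 1 + b (Z(b, u) = b*1 + 1 = b + 1 = 1 + b)
(-96 + Z(B(4), -1))*101 = (-96 + (1 - 3*4²))*101 = (-96 + (1 - 3*16))*101 = (-96 + (1 - 48))*101 = (-96 - 47)*101 = -143*101 = -14443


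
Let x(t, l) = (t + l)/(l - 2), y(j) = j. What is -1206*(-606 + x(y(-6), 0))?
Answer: 727218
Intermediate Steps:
x(t, l) = (l + t)/(-2 + l)
-1206*(-606 + x(y(-6), 0)) = -1206*(-606 + (0 - 6)/(-2 + 0)) = -1206*(-606 - 6/(-2)) = -1206*(-606 - 1/2*(-6)) = -1206*(-606 + 3) = -1206*(-603) = 727218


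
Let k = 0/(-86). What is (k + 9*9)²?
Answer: 6561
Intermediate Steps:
k = 0 (k = 0*(-1/86) = 0)
(k + 9*9)² = (0 + 9*9)² = (0 + 81)² = 81² = 6561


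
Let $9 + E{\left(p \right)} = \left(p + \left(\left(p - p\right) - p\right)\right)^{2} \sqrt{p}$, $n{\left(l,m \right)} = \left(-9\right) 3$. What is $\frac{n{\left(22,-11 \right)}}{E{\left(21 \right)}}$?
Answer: $3$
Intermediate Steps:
$n{\left(l,m \right)} = -27$
$E{\left(p \right)} = -9$ ($E{\left(p \right)} = -9 + \left(p + \left(\left(p - p\right) - p\right)\right)^{2} \sqrt{p} = -9 + \left(p + \left(0 - p\right)\right)^{2} \sqrt{p} = -9 + \left(p - p\right)^{2} \sqrt{p} = -9 + 0^{2} \sqrt{p} = -9 + 0 \sqrt{p} = -9 + 0 = -9$)
$\frac{n{\left(22,-11 \right)}}{E{\left(21 \right)}} = - \frac{27}{-9} = \left(-27\right) \left(- \frac{1}{9}\right) = 3$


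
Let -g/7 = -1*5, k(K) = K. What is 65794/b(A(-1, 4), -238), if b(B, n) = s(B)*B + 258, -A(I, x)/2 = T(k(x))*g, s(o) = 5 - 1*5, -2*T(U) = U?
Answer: 32897/129 ≈ 255.02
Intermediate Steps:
g = 35 (g = -(-7)*5 = -7*(-5) = 35)
T(U) = -U/2
s(o) = 0 (s(o) = 5 - 5 = 0)
A(I, x) = 35*x (A(I, x) = -2*(-x/2)*35 = -(-35)*x = 35*x)
b(B, n) = 258 (b(B, n) = 0*B + 258 = 0 + 258 = 258)
65794/b(A(-1, 4), -238) = 65794/258 = 65794*(1/258) = 32897/129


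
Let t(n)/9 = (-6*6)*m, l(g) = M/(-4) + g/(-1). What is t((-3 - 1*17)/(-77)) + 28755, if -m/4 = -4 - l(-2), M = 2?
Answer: 21627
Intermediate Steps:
l(g) = -½ - g (l(g) = 2/(-4) + g/(-1) = 2*(-¼) + g*(-1) = -½ - g)
m = 22 (m = -4*(-4 - (-½ - 1*(-2))) = -4*(-4 - (-½ + 2)) = -4*(-4 - 1*3/2) = -4*(-4 - 3/2) = -4*(-11/2) = 22)
t(n) = -7128 (t(n) = 9*(-6*6*22) = 9*(-36*22) = 9*(-792) = -7128)
t((-3 - 1*17)/(-77)) + 28755 = -7128 + 28755 = 21627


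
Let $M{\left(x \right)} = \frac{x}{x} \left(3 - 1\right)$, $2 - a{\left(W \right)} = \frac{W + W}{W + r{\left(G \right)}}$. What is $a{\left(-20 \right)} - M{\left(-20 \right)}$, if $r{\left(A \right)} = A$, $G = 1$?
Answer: $- \frac{40}{19} \approx -2.1053$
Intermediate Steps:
$a{\left(W \right)} = 2 - \frac{2 W}{1 + W}$ ($a{\left(W \right)} = 2 - \frac{W + W}{W + 1} = 2 - \frac{2 W}{1 + W}$)
$M{\left(x \right)} = 2$ ($M{\left(x \right)} = 1 \cdot 2 = 2$)
$a{\left(-20 \right)} - M{\left(-20 \right)} = \frac{2}{1 - 20} - 2 = \frac{2}{-19} - 2 = 2 \left(- \frac{1}{19}\right) - 2 = - \frac{2}{19} - 2 = - \frac{40}{19}$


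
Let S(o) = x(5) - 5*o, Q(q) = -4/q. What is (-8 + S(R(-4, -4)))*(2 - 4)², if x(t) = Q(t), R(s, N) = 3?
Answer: -476/5 ≈ -95.200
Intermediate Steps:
x(t) = -4/t
S(o) = -⅘ - 5*o (S(o) = -4/5 - 5*o = -4*⅕ - 5*o = -⅘ - 5*o)
(-8 + S(R(-4, -4)))*(2 - 4)² = (-8 + (-⅘ - 5*3))*(2 - 4)² = (-8 + (-⅘ - 15))*(-2)² = (-8 - 79/5)*4 = -119/5*4 = -476/5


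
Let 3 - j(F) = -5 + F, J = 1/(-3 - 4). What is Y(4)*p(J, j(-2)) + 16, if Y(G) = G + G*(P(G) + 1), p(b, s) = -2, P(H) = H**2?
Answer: -128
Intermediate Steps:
J = -1/7 (J = 1/(-7) = -1/7 ≈ -0.14286)
j(F) = 8 - F (j(F) = 3 - (-5 + F) = 3 + (5 - F) = 8 - F)
Y(G) = G + G*(1 + G**2) (Y(G) = G + G*(G**2 + 1) = G + G*(1 + G**2))
Y(4)*p(J, j(-2)) + 16 = (4*(2 + 4**2))*(-2) + 16 = (4*(2 + 16))*(-2) + 16 = (4*18)*(-2) + 16 = 72*(-2) + 16 = -144 + 16 = -128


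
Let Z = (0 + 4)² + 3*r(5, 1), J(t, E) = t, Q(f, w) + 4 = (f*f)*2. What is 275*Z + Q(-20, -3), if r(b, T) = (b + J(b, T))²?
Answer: 87696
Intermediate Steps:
Q(f, w) = -4 + 2*f² (Q(f, w) = -4 + (f*f)*2 = -4 + f²*2 = -4 + 2*f²)
r(b, T) = 4*b² (r(b, T) = (b + b)² = (2*b)² = 4*b²)
Z = 316 (Z = (0 + 4)² + 3*(4*5²) = 4² + 3*(4*25) = 16 + 3*100 = 16 + 300 = 316)
275*Z + Q(-20, -3) = 275*316 + (-4 + 2*(-20)²) = 86900 + (-4 + 2*400) = 86900 + (-4 + 800) = 86900 + 796 = 87696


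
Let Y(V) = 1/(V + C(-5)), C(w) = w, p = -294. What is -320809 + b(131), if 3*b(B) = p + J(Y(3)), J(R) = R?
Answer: -1925443/6 ≈ -3.2091e+5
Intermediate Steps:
Y(V) = 1/(-5 + V) (Y(V) = 1/(V - 5) = 1/(-5 + V))
b(B) = -589/6 (b(B) = (-294 + 1/(-5 + 3))/3 = (-294 + 1/(-2))/3 = (-294 - 1/2)/3 = (1/3)*(-589/2) = -589/6)
-320809 + b(131) = -320809 - 589/6 = -1925443/6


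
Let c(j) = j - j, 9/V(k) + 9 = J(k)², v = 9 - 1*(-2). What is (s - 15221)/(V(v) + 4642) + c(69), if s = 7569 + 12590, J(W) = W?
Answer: 553056/519913 ≈ 1.0637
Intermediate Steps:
v = 11 (v = 9 + 2 = 11)
s = 20159
V(k) = 9/(-9 + k²)
c(j) = 0
(s - 15221)/(V(v) + 4642) + c(69) = (20159 - 15221)/(9/(-9 + 11²) + 4642) + 0 = 4938/(9/(-9 + 121) + 4642) + 0 = 4938/(9/112 + 4642) + 0 = 4938/(519913/112) + 0 = 4938*(112/519913) + 0 = 553056/519913 + 0 = 553056/519913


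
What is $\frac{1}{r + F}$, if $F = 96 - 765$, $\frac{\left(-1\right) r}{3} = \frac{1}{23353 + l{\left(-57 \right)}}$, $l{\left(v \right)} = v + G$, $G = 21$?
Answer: $- \frac{23317}{15599076} \approx -0.0014948$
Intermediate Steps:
$l{\left(v \right)} = 21 + v$ ($l{\left(v \right)} = v + 21 = 21 + v$)
$r = - \frac{3}{23317}$ ($r = - \frac{3}{23353 + \left(21 - 57\right)} = - \frac{3}{23353 - 36} = - \frac{3}{23317} \approx -0.00012866$)
$F = -669$ ($F = 96 - 765 = -669$)
$\frac{1}{r + F} = \frac{1}{- \frac{3}{23317} - 669} = \frac{1}{- \frac{15599076}{23317}} = - \frac{23317}{15599076}$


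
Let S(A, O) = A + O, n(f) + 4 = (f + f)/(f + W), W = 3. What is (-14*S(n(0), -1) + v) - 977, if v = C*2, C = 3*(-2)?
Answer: -919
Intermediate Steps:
C = -6
n(f) = -4 + 2*f/(3 + f) (n(f) = -4 + (f + f)/(f + 3) = -4 + (2*f)/(3 + f) = -4 + 2*f/(3 + f))
v = -12 (v = -6*2 = -12)
(-14*S(n(0), -1) + v) - 977 = (-14*(2*(-6 - 1*0)/(3 + 0) - 1) - 12) - 977 = (-14*(2*(-6 + 0)/3 - 1) - 12) - 977 = (-14*(2*(⅓)*(-6) - 1) - 12) - 977 = (-14*(-4 - 1) - 12) - 977 = (-14*(-5) - 12) - 977 = (70 - 12) - 977 = 58 - 977 = -919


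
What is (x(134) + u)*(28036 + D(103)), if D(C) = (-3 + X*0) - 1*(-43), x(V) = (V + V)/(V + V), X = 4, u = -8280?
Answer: -232441204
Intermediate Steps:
x(V) = 1 (x(V) = (2*V)/((2*V)) = (2*V)*(1/(2*V)) = 1)
D(C) = 40 (D(C) = (-3 + 4*0) - 1*(-43) = (-3 + 0) + 43 = -3 + 43 = 40)
(x(134) + u)*(28036 + D(103)) = (1 - 8280)*(28036 + 40) = -8279*28076 = -232441204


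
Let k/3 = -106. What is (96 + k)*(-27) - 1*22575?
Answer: -16581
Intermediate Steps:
k = -318 (k = 3*(-106) = -318)
(96 + k)*(-27) - 1*22575 = (96 - 318)*(-27) - 1*22575 = -222*(-27) - 22575 = 5994 - 22575 = -16581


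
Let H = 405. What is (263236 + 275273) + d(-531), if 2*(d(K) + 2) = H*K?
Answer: 861959/2 ≈ 4.3098e+5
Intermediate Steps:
d(K) = -2 + 405*K/2 (d(K) = -2 + (405*K)/2 = -2 + 405*K/2)
(263236 + 275273) + d(-531) = (263236 + 275273) + (-2 + (405/2)*(-531)) = 538509 + (-2 - 215055/2) = 538509 - 215059/2 = 861959/2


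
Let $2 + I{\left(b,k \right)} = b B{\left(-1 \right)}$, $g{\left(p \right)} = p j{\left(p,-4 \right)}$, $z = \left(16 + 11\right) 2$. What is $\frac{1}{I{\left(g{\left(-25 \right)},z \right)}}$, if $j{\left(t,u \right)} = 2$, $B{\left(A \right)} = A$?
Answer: $\frac{1}{48} \approx 0.020833$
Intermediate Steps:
$z = 54$ ($z = 27 \cdot 2 = 54$)
$g{\left(p \right)} = 2 p$ ($g{\left(p \right)} = p 2 = 2 p$)
$I{\left(b,k \right)} = -2 - b$ ($I{\left(b,k \right)} = -2 + b \left(-1\right) = -2 - b$)
$\frac{1}{I{\left(g{\left(-25 \right)},z \right)}} = \frac{1}{-2 - 2 \left(-25\right)} = \frac{1}{-2 - -50} = \frac{1}{-2 + 50} = \frac{1}{48}$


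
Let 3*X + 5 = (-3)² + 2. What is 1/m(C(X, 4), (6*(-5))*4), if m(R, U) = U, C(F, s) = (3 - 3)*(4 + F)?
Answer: -1/120 ≈ -0.0083333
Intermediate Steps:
X = 2 (X = -5/3 + ((-3)² + 2)/3 = -5/3 + (9 + 2)/3 = -5/3 + (⅓)*11 = -5/3 + 11/3 = 2)
C(F, s) = 0 (C(F, s) = 0*(4 + F) = 0)
1/m(C(X, 4), (6*(-5))*4) = 1/((6*(-5))*4) = 1/(-30*4) = 1/(-120) = -1/120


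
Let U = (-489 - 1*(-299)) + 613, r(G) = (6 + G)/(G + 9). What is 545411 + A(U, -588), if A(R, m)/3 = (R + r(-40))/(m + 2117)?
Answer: 25851975430/47399 ≈ 5.4541e+5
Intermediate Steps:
r(G) = (6 + G)/(9 + G)
U = 423 (U = (-489 + 299) + 613 = -190 + 613 = 423)
A(R, m) = 3*(34/31 + R)/(2117 + m) (A(R, m) = 3*((R + (6 - 40)/(9 - 40))/(m + 2117)) = 3*((R - 34/(-31))/(2117 + m)) = 3*((R - 1/31*(-34))/(2117 + m)) = 3*((R + 34/31)/(2117 + m)) = 3*((34/31 + R)/(2117 + m)) = 3*(34/31 + R)/(2117 + m))
545411 + A(U, -588) = 545411 + 3*(34 + 31*423)/(31*(2117 - 588)) = 545411 + (3/31)*(34 + 13113)/1529 = 545411 + (3/31)*(1/1529)*13147 = 545411 + 39441/47399 = 25851975430/47399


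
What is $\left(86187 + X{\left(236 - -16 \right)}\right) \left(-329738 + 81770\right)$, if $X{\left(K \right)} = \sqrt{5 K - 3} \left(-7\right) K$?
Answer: $-21371618016 + 437415552 \sqrt{1257} \approx -5.8634 \cdot 10^{9}$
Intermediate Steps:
$X{\left(K \right)} = - 7 K \sqrt{-3 + 5 K}$ ($X{\left(K \right)} = \sqrt{-3 + 5 K} \left(-7\right) K = - 7 \sqrt{-3 + 5 K} K = - 7 K \sqrt{-3 + 5 K}$)
$\left(86187 + X{\left(236 - -16 \right)}\right) \left(-329738 + 81770\right) = \left(86187 - 7 \left(236 - -16\right) \sqrt{-3 + 5 \left(236 - -16\right)}\right) \left(-329738 + 81770\right) = \left(86187 - 7 \left(236 + 16\right) \sqrt{-3 + 5 \left(236 + 16\right)}\right) \left(-247968\right) = \left(86187 - 1764 \sqrt{-3 + 5 \cdot 252}\right) \left(-247968\right) = \left(86187 - 1764 \sqrt{-3 + 1260}\right) \left(-247968\right) = \left(86187 - 1764 \sqrt{1257}\right) \left(-247968\right) = -21371618016 + 437415552 \sqrt{1257}$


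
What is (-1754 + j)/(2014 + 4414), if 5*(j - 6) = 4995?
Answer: -749/6428 ≈ -0.11652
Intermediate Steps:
j = 1005 (j = 6 + (⅕)*4995 = 6 + 999 = 1005)
(-1754 + j)/(2014 + 4414) = (-1754 + 1005)/(2014 + 4414) = -749/6428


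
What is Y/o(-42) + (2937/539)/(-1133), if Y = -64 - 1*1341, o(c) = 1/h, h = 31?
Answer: -2418043202/55517 ≈ -43555.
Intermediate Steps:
o(c) = 1/31
Y = -1405 (Y = -64 - 1341 = -1405)
Y/o(-42) + (2937/539)/(-1133) = -1405/1/31 + (2937/539)/(-1133) = -1405*31 + (2937*(1/539))*(-1/1133) = -43555 + (267/49)*(-1/1133) = -43555 - 267/55517 = -2418043202/55517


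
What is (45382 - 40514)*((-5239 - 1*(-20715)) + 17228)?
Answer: 159203072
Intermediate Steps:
(45382 - 40514)*((-5239 - 1*(-20715)) + 17228) = 4868*((-5239 + 20715) + 17228) = 4868*(15476 + 17228) = 4868*32704 = 159203072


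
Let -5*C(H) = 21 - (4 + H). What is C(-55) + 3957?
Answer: 19713/5 ≈ 3942.6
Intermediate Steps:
C(H) = -17/5 + H/5 (C(H) = -(21 - (4 + H))/5 = -(21 + (-4 - H))/5 = -(17 - H)/5 = -17/5 + H/5)
C(-55) + 3957 = (-17/5 + (⅕)*(-55)) + 3957 = (-17/5 - 11) + 3957 = -72/5 + 3957 = 19713/5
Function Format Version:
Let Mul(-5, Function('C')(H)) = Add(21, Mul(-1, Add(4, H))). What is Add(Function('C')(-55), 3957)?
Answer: Rational(19713, 5) ≈ 3942.6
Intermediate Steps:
Function('C')(H) = Add(Rational(-17, 5), Mul(Rational(1, 5), H)) (Function('C')(H) = Mul(Rational(-1, 5), Add(21, Mul(-1, Add(4, H)))) = Mul(Rational(-1, 5), Add(21, Add(-4, Mul(-1, H)))) = Mul(Rational(-1, 5), Add(17, Mul(-1, H))) = Add(Rational(-17, 5), Mul(Rational(1, 5), H)))
Add(Function('C')(-55), 3957) = Add(Add(Rational(-17, 5), Mul(Rational(1, 5), -55)), 3957) = Add(Add(Rational(-17, 5), -11), 3957) = Add(Rational(-72, 5), 3957) = Rational(19713, 5)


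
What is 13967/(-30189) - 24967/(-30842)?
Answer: 322958549/931089138 ≈ 0.34686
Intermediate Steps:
13967/(-30189) - 24967/(-30842) = 13967*(-1/30189) - 24967*(-1/30842) = -13967/30189 + 24967/30842 = 322958549/931089138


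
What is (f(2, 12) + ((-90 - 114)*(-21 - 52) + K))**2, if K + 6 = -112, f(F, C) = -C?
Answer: 217916644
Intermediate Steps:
K = -118 (K = -6 - 112 = -118)
(f(2, 12) + ((-90 - 114)*(-21 - 52) + K))**2 = (-1*12 + ((-90 - 114)*(-21 - 52) - 118))**2 = (-12 + (-204*(-73) - 118))**2 = (-12 + (14892 - 118))**2 = (-12 + 14774)**2 = 14762**2 = 217916644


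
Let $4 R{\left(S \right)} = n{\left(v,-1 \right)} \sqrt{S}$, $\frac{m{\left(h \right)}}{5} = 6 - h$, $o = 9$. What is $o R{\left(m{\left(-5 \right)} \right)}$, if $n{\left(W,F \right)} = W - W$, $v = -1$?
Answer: $0$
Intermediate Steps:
$m{\left(h \right)} = 30 - 5 h$ ($m{\left(h \right)} = 5 \left(6 - h\right) = 30 - 5 h$)
$n{\left(W,F \right)} = 0$
$R{\left(S \right)} = 0$ ($R{\left(S \right)} = \frac{0 \sqrt{S}}{4} = \frac{1}{4} \cdot 0 = 0$)
$o R{\left(m{\left(-5 \right)} \right)} = 9 \cdot 0 = 0$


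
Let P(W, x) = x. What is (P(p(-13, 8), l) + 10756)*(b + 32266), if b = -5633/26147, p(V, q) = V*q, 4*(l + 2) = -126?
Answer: 18092148642705/52294 ≈ 3.4597e+8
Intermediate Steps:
l = -67/2 (l = -2 + (1/4)*(-126) = -2 - 63/2 = -67/2 ≈ -33.500)
b = -5633/26147 (b = -5633*1/26147 = -5633/26147 ≈ -0.21544)
(P(p(-13, 8), l) + 10756)*(b + 32266) = (-67/2 + 10756)*(-5633/26147 + 32266) = (21445/2)*(843653469/26147) = 18092148642705/52294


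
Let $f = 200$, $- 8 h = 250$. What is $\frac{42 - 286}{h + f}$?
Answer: $- \frac{976}{675} \approx -1.4459$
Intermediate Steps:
$h = - \frac{125}{4}$ ($h = \left(- \frac{1}{8}\right) 250 = - \frac{125}{4} \approx -31.25$)
$\frac{42 - 286}{h + f} = \frac{42 - 286}{- \frac{125}{4} + 200} = - \frac{244}{\frac{675}{4}} = \left(-244\right) \frac{4}{675} = - \frac{976}{675}$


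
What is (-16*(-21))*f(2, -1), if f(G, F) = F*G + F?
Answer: -1008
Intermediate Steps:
f(G, F) = F + F*G
(-16*(-21))*f(2, -1) = (-16*(-21))*(-(1 + 2)) = 336*(-1*3) = 336*(-3) = -1008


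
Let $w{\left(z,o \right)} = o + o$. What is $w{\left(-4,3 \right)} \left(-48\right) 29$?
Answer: $-8352$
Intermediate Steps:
$w{\left(z,o \right)} = 2 o$
$w{\left(-4,3 \right)} \left(-48\right) 29 = 2 \cdot 3 \left(-48\right) 29 = 6 \left(-48\right) 29 = \left(-288\right) 29 = -8352$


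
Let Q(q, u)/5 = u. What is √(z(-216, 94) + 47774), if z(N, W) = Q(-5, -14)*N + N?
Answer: 11*√518 ≈ 250.36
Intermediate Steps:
Q(q, u) = 5*u
z(N, W) = -69*N (z(N, W) = (5*(-14))*N + N = -70*N + N = -69*N)
√(z(-216, 94) + 47774) = √(-69*(-216) + 47774) = √(14904 + 47774) = √62678 = 11*√518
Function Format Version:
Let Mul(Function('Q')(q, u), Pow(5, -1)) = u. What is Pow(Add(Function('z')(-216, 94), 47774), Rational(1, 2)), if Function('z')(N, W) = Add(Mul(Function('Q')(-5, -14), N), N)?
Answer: Mul(11, Pow(518, Rational(1, 2))) ≈ 250.36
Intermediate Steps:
Function('Q')(q, u) = Mul(5, u)
Function('z')(N, W) = Mul(-69, N) (Function('z')(N, W) = Add(Mul(Mul(5, -14), N), N) = Add(Mul(-70, N), N) = Mul(-69, N))
Pow(Add(Function('z')(-216, 94), 47774), Rational(1, 2)) = Pow(Add(Mul(-69, -216), 47774), Rational(1, 2)) = Pow(Add(14904, 47774), Rational(1, 2)) = Pow(62678, Rational(1, 2)) = Mul(11, Pow(518, Rational(1, 2)))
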